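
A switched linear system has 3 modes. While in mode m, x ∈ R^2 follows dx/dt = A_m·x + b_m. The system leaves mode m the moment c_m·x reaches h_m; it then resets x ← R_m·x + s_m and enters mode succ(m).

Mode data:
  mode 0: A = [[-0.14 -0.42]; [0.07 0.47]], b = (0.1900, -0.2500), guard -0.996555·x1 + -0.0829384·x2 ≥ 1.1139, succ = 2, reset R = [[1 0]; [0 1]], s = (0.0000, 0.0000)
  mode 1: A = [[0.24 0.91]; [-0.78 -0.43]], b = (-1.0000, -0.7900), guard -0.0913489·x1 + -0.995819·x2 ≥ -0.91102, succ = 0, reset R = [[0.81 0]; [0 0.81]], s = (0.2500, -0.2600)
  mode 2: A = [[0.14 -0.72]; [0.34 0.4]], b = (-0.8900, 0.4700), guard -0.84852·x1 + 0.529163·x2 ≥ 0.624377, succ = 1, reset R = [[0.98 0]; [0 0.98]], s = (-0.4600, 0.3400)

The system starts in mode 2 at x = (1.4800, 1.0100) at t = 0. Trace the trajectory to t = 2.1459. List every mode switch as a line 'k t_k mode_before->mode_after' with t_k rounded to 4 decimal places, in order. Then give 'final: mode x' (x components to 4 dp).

Mode 2: guard c·x = 0.6244 hit at Δt = 0.6018 (t = 0.6018), x⁻ = (0.4097, 1.8369) → reset → x⁺ = (-0.0585, 2.1401), jump to mode 1
Mode 1: guard c·x = -0.9110 hit at Δt = 0.7967 (t = 1.3985), x⁻ = (0.2626, 0.8908) → reset → x⁺ = (0.4627, 0.4615), jump to mode 0
Mode 0: flow for 0.7474 to horizon, guard not reached → x = (0.4142, 0.4594)

1 0.6018 2->1
2 1.3985 1->0
final: 0 0.4142 0.4594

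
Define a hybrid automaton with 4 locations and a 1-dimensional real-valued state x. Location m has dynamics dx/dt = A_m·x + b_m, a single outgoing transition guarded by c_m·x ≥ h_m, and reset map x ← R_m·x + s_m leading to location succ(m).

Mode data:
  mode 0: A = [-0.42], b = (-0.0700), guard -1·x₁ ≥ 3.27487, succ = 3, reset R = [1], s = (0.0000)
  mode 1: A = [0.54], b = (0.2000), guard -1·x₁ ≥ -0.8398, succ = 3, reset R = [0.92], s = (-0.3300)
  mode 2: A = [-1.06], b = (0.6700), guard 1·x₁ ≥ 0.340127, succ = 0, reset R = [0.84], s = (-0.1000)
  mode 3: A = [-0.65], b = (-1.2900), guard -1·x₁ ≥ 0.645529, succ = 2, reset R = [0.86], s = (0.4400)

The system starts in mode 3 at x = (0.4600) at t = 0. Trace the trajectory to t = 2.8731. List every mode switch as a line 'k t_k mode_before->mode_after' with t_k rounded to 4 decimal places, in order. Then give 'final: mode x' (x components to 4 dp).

1 0.9260 3->2
2 1.8126 2->0
final: 0 0.0591

Mode 3: guard c·x = 0.6455 hit at Δt = 0.9260 (t = 0.9260), x⁻ = (-0.6455) → reset → x⁺ = (-0.1152), jump to mode 2
Mode 2: guard c·x = 0.3401 hit at Δt = 0.8866 (t = 1.8126), x⁻ = (0.3401) → reset → x⁺ = (0.1857), jump to mode 0
Mode 0: flow for 1.0605 to horizon, guard not reached → x = (0.0591)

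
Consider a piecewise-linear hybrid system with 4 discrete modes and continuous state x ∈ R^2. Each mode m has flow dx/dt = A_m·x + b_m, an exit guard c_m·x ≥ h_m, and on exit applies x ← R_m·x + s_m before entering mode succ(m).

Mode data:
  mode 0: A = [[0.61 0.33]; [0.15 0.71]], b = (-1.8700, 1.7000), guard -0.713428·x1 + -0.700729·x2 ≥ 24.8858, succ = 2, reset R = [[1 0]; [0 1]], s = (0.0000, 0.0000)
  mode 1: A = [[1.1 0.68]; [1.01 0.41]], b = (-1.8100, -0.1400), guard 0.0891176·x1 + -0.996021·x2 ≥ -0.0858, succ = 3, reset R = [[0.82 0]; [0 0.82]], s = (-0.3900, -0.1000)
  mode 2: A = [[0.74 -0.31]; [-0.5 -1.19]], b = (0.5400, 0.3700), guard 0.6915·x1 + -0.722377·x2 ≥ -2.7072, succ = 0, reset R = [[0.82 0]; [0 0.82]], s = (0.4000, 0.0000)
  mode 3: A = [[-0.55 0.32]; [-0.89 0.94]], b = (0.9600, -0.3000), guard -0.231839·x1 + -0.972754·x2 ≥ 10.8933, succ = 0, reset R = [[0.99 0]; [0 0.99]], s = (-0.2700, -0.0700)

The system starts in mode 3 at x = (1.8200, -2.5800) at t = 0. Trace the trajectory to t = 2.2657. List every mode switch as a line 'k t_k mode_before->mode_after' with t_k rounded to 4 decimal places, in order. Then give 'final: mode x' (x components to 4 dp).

Mode 3: guard c·x = 10.8933 hit at Δt = 1.2146 (t = 1.2146), x⁻ = (-0.1197, -11.1699) → reset → x⁺ = (-0.3885, -11.1282), jump to mode 0
Mode 0: flow for 1.0511 to horizon, guard not reached → x = (-10.8412, -21.7842)

1 1.2146 3->0
final: 0 -10.8412 -21.7842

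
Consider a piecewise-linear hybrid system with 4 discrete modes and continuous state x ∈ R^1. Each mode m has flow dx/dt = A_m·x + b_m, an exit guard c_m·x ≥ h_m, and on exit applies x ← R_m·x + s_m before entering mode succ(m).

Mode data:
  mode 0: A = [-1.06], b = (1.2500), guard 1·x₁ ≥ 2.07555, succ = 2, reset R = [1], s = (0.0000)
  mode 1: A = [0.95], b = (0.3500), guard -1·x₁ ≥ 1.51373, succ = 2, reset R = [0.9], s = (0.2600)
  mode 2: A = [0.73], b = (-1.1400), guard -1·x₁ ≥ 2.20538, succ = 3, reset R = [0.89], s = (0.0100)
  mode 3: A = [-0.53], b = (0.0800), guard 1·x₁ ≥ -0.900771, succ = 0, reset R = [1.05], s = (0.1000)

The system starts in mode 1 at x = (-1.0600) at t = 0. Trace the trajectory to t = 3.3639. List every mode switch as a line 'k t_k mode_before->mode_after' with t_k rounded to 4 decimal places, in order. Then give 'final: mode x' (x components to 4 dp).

Mode 1: guard c·x = 1.5137 hit at Δt = 0.5310 (t = 0.5310), x⁻ = (-1.5137) → reset → x⁺ = (-1.1024), jump to mode 2
Mode 2: guard c·x = 2.2054 hit at Δt = 0.4746 (t = 1.0056), x⁻ = (-2.2054) → reset → x⁺ = (-1.9528), jump to mode 3
Mode 3: guard c·x = -0.9008 hit at Δt = 1.3081 (t = 2.3137), x⁻ = (-0.9008) → reset → x⁺ = (-0.8458), jump to mode 0
Mode 0: flow for 1.0502 to horizon, guard not reached → x = (0.5140)

1 0.5310 1->2
2 1.0056 2->3
3 2.3137 3->0
final: 0 0.5140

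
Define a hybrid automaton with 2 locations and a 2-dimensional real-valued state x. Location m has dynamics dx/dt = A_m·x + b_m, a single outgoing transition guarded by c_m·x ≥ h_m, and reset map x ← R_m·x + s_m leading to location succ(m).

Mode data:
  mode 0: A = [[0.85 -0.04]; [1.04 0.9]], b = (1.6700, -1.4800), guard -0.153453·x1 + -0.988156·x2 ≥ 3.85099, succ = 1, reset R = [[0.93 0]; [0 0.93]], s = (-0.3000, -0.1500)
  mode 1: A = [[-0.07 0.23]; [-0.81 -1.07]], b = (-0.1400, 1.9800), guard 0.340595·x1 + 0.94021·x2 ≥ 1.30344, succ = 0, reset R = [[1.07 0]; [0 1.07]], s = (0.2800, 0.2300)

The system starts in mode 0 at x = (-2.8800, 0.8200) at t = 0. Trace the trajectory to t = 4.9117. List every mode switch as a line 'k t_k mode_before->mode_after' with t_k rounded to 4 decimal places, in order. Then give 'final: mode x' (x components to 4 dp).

Mode 0: guard c·x = 3.8510 hit at Δt = 0.7258 (t = 0.7258), x⁻ = (-3.6297, -3.3335) → reset → x⁺ = (-3.6757, -3.2501), jump to mode 1
Mode 1: guard c·x = 1.3034 hit at Δt = 1.2852 (t = 2.0110), x⁻ = (-3.4154, 2.6236) → reset → x⁺ = (-3.3744, 3.0372), jump to mode 0
Mode 0: guard c·x = 3.8510 hit at Δt = 1.1242 (t = 3.1352), x⁻ = (-5.7193, -3.0090) → reset → x⁺ = (-5.6190, -2.9484), jump to mode 1
Mode 1: guard c·x = 1.3034 hit at Δt = 1.1074 (t = 4.2425), x⁻ = (-5.1462, 3.2506) → reset → x⁺ = (-5.2264, 3.7081), jump to mode 0
Mode 0: flow for 0.6692 to horizon, guard not reached → x = (-7.8020, -0.5777)

1 0.7258 0->1
2 2.0110 1->0
3 3.1352 0->1
4 4.2425 1->0
final: 0 -7.8020 -0.5777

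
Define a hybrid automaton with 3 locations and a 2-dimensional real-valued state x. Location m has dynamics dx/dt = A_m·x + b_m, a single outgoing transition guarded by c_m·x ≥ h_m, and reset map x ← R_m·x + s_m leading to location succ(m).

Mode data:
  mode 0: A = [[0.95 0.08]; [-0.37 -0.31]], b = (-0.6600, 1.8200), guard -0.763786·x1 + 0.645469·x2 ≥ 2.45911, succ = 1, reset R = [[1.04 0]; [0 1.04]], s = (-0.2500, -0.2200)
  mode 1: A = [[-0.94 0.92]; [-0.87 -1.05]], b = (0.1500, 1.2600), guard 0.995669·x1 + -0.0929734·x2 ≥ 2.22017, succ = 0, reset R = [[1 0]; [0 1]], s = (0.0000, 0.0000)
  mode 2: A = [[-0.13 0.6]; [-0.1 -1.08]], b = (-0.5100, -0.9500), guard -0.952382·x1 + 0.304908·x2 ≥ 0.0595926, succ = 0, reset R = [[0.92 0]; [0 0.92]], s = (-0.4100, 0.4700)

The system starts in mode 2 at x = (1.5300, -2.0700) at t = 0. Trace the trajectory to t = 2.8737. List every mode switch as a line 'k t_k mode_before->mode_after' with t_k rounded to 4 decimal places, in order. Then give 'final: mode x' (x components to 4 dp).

1 1.3169 2->0
2 2.0478 0->1
final: 1 -0.3410 1.6602

Mode 2: guard c·x = 0.0596 hit at Δt = 1.3169 (t = 1.3169), x⁻ = (-0.4414, -1.1834) → reset → x⁺ = (-0.8161, -0.6187), jump to mode 0
Mode 0: guard c·x = 2.4591 hit at Δt = 0.7309 (t = 2.0478), x⁻ = (-2.3201, 1.0644) → reset → x⁺ = (-2.6629, 0.8870), jump to mode 1
Mode 1: flow for 0.8259 to horizon, guard not reached → x = (-0.3410, 1.6602)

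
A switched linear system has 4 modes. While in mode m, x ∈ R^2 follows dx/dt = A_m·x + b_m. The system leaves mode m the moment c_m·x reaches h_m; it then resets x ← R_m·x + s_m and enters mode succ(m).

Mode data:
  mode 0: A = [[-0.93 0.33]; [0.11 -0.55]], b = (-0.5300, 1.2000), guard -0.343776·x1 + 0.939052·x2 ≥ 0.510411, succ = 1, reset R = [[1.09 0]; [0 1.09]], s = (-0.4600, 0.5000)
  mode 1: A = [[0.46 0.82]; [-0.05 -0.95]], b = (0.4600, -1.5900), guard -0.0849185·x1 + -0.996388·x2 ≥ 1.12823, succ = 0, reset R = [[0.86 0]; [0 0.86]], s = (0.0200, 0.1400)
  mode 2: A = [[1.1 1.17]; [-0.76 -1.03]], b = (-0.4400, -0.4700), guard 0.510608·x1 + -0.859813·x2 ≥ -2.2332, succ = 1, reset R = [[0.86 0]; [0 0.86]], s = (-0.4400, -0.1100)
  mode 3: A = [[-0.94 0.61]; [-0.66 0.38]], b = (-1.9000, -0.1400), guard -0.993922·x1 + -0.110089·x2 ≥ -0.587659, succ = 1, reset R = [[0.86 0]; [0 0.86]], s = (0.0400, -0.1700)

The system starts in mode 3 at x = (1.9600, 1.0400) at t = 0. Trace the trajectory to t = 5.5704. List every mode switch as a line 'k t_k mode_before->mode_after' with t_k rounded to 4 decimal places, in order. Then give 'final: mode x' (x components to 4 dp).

Mode 3: guard c·x = -0.5877 hit at Δt = 0.5763 (t = 0.5763), x⁻ = (0.5148, 0.6904) → reset → x⁺ = (0.4827, 0.4238), jump to mode 1
Mode 1: guard c·x = 1.1282 hit at Δt = 1.5353 (t = 2.1116), x⁻ = (1.0960, -1.2257) → reset → x⁺ = (0.9625, -0.9141), jump to mode 0
Mode 0: guard c·x = 0.5104 hit at Δt = 1.1176 (t = 3.2292), x⁻ = (-0.0246, 0.5345) → reset → x⁺ = (-0.4869, 1.0826), jump to mode 1
Mode 1: guard c·x = 1.1282 hit at Δt = 1.6862 (t = 4.9154), x⁻ = (-0.2157, -1.1139) → reset → x⁺ = (-0.1655, -0.8180), jump to mode 0
Mode 0: flow for 0.6550 to horizon, guard not reached → x = (-0.3988, 0.0703)

1 0.5763 3->1
2 2.1116 1->0
3 3.2292 0->1
4 4.9154 1->0
final: 0 -0.3988 0.0703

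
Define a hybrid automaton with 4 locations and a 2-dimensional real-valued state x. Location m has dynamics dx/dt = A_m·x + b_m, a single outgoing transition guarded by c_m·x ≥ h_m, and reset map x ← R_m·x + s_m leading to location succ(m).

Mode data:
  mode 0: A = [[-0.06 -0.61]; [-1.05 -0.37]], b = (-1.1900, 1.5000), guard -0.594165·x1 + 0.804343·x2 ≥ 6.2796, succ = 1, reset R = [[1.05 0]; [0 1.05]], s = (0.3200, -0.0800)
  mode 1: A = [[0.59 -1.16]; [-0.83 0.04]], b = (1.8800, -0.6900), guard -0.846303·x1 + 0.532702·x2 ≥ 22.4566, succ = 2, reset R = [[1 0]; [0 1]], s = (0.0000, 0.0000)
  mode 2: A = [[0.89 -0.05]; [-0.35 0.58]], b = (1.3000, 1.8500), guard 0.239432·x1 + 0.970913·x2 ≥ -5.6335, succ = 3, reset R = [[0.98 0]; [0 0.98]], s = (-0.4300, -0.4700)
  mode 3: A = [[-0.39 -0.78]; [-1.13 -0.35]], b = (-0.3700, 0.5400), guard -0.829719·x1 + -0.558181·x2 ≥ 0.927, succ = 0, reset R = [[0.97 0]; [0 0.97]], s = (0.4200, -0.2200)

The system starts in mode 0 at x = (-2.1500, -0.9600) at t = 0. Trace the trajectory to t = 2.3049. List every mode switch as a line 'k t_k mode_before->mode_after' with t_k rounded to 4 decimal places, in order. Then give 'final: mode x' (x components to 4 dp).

Mode 0: guard c·x = 6.2796 hit at Δt = 1.2766 (t = 1.2766), x⁻ = (-4.6892, 4.3432) → reset → x⁺ = (-4.6036, 4.4804), jump to mode 1
Mode 1: flow for 1.0283 to horizon, guard not reached → x = (-17.4416, 12.3053)

1 1.2766 0->1
final: 1 -17.4416 12.3053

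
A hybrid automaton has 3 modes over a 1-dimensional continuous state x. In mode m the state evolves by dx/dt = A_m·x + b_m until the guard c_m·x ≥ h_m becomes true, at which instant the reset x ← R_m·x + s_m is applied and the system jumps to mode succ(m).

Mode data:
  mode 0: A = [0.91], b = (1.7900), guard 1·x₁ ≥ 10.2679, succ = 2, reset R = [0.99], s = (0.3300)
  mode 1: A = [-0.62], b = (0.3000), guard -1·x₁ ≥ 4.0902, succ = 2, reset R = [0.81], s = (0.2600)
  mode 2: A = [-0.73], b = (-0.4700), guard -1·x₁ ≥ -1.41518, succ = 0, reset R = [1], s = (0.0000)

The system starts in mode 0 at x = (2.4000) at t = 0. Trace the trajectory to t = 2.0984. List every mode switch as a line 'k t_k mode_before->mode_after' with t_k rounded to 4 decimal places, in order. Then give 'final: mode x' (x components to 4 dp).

Mode 0: guard c·x = 10.2679 hit at Δt = 1.1321 (t = 1.1321), x⁻ = (10.2679) → reset → x⁺ = (10.4952), jump to mode 2
Mode 2: flow for 0.9663 to horizon, guard not reached → x = (4.8579)

1 1.1321 0->2
final: 2 4.8579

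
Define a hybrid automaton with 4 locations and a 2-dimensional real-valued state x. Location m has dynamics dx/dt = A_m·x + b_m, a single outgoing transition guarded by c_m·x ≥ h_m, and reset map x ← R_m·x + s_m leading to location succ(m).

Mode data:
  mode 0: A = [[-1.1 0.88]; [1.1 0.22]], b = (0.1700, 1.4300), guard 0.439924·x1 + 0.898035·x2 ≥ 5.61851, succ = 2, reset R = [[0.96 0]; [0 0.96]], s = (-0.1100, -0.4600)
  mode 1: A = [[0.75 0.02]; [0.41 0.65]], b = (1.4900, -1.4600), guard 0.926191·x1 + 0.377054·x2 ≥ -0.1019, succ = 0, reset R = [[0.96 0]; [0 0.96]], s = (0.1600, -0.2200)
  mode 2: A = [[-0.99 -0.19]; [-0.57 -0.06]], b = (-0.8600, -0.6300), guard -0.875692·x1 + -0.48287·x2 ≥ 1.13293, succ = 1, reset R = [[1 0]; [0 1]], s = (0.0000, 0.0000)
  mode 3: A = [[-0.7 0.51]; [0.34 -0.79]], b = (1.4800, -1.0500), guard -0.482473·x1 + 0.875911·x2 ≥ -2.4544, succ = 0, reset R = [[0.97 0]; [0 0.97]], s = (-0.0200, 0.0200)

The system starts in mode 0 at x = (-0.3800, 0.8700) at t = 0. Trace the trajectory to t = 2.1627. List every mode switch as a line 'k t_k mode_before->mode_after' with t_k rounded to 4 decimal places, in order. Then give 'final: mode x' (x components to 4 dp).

Mode 0: guard c·x = 5.6185 hit at Δt = 1.5463 (t = 1.5463), x⁻ = (2.1322, 5.2120) → reset → x⁺ = (1.9369, 4.5435), jump to mode 2
Mode 2: flow for 0.6164 to horizon, guard not reached → x = (0.3048, 3.6438)

1 1.5463 0->2
final: 2 0.3048 3.6438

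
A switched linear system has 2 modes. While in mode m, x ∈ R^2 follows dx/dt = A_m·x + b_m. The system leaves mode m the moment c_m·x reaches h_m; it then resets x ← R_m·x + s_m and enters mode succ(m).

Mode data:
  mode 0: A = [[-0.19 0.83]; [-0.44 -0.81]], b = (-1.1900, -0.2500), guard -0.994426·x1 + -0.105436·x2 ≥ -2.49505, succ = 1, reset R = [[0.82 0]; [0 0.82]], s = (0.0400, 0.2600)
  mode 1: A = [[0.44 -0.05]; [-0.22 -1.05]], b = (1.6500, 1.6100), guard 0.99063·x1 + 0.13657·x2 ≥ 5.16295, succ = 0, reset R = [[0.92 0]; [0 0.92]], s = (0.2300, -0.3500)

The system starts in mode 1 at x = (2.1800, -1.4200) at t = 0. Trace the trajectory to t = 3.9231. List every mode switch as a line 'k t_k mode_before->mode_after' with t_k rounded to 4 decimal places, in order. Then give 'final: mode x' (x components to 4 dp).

1 0.9320 1->0
2 1.7878 0->1
3 2.7039 1->0
4 3.5848 0->1
final: 1 3.1774 -0.2803

Mode 1: guard c·x = 5.1630 hit at Δt = 0.9320 (t = 0.9320), x⁻ = (5.2228, -0.0799) → reset → x⁺ = (5.0350, -0.4235), jump to mode 0
Mode 0: guard c·x = -2.4950 hit at Δt = 0.8558 (t = 1.7878), x⁻ = (2.6553, -1.3793) → reset → x⁺ = (2.2173, -0.8711), jump to mode 1
Mode 1: guard c·x = 5.1630 hit at Δt = 0.9161 (t = 2.7039), x⁻ = (5.1957, 0.1166) → reset → x⁺ = (5.0101, -0.2428), jump to mode 0
Mode 0: guard c·x = -2.4950 hit at Δt = 0.8809 (t = 3.5848), x⁻ = (2.6476, -1.3067) → reset → x⁺ = (2.2110, -0.8115), jump to mode 1
Mode 1: flow for 0.3383 to horizon, guard not reached → x = (3.1774, -0.2803)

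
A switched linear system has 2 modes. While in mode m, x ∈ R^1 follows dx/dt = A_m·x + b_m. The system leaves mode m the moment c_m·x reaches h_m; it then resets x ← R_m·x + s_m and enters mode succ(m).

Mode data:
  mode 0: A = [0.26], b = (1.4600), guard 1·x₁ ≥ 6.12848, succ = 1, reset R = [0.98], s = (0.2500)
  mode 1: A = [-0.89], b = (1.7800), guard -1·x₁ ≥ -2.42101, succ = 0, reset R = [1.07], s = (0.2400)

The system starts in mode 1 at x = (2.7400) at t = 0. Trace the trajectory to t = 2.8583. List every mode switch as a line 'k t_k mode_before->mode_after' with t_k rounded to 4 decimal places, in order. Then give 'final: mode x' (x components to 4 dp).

1 0.6337 1->0
2 1.9016 0->1
final: 1 3.8164

Mode 1: guard c·x = -2.4210 hit at Δt = 0.6337 (t = 0.6337), x⁻ = (2.4210) → reset → x⁺ = (2.8305), jump to mode 0
Mode 0: guard c·x = 6.1285 hit at Δt = 1.2679 (t = 1.9016), x⁻ = (6.1285) → reset → x⁺ = (6.2559), jump to mode 1
Mode 1: flow for 0.9567 to horizon, guard not reached → x = (3.8164)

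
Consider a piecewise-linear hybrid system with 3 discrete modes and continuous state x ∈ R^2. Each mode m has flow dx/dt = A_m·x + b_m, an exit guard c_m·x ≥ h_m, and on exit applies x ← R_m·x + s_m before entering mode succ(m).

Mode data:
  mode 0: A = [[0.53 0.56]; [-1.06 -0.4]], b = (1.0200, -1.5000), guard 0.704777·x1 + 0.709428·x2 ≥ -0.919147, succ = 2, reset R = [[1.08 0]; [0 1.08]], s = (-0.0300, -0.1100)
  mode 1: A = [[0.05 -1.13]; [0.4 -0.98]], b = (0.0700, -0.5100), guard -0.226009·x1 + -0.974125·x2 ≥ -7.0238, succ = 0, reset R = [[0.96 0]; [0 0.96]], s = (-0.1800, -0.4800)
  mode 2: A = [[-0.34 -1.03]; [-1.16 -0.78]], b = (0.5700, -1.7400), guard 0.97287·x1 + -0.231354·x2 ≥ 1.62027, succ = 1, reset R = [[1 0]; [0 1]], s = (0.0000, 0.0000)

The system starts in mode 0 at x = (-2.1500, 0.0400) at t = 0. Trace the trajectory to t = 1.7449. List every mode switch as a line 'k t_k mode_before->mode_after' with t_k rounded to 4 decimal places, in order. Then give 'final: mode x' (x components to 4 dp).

Mode 0: guard c·x = -0.9191 hit at Δt = 1.1284 (t = 1.1284), x⁻ = (-2.0093, 0.7005) → reset → x⁺ = (-2.2000, 0.6465), jump to mode 2
Mode 2: flow for 0.6165 to horizon, guard not reached → x = (-1.8623, 0.6892)

1 1.1284 0->2
final: 2 -1.8623 0.6892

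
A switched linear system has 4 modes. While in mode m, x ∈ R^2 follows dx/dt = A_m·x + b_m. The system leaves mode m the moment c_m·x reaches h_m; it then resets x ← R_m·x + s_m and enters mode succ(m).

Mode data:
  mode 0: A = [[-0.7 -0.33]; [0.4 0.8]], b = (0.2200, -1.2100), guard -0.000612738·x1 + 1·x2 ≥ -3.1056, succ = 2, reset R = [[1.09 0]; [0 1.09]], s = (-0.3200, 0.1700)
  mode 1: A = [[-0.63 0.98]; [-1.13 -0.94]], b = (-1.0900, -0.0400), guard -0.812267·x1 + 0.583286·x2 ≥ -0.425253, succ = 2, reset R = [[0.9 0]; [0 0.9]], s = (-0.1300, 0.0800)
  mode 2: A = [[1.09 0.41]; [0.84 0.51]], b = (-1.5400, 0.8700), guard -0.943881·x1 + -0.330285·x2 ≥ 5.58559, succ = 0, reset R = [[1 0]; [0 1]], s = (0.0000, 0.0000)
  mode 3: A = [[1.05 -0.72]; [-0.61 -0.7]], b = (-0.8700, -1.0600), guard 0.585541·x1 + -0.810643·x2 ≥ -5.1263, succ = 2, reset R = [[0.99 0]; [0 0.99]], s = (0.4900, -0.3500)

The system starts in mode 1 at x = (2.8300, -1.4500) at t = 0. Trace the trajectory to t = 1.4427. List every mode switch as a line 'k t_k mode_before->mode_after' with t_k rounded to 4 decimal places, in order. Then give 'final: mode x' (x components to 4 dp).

Mode 1: guard c·x = -0.4253 hit at Δt = 0.9566 (t = 0.9566), x⁻ = (-0.3403, -1.2030) → reset → x⁺ = (-0.4363, -1.0027), jump to mode 2
Mode 2: flow for 0.4861 to horizon, guard not reached → x = (-2.0146, -1.3232)

1 0.9566 1->2
final: 2 -2.0146 -1.3232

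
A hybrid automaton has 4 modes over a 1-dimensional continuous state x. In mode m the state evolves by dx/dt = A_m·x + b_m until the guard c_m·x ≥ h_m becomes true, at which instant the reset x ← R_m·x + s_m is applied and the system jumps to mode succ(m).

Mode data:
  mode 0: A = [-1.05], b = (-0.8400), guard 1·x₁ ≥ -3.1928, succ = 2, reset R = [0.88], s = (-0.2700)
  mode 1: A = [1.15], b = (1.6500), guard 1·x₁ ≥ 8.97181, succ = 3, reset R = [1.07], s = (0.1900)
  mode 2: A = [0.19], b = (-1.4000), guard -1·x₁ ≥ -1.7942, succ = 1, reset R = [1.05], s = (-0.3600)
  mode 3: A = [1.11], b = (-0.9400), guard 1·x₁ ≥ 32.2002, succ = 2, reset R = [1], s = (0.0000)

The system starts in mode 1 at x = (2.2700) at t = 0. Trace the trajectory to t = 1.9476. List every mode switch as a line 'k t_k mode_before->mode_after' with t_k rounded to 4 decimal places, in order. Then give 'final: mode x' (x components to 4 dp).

1 0.8981 1->3
final: 3 29.5158

Mode 1: guard c·x = 8.9718 hit at Δt = 0.8981 (t = 0.8981), x⁻ = (8.9718) → reset → x⁺ = (9.7898), jump to mode 3
Mode 3: flow for 1.0495 to horizon, guard not reached → x = (29.5158)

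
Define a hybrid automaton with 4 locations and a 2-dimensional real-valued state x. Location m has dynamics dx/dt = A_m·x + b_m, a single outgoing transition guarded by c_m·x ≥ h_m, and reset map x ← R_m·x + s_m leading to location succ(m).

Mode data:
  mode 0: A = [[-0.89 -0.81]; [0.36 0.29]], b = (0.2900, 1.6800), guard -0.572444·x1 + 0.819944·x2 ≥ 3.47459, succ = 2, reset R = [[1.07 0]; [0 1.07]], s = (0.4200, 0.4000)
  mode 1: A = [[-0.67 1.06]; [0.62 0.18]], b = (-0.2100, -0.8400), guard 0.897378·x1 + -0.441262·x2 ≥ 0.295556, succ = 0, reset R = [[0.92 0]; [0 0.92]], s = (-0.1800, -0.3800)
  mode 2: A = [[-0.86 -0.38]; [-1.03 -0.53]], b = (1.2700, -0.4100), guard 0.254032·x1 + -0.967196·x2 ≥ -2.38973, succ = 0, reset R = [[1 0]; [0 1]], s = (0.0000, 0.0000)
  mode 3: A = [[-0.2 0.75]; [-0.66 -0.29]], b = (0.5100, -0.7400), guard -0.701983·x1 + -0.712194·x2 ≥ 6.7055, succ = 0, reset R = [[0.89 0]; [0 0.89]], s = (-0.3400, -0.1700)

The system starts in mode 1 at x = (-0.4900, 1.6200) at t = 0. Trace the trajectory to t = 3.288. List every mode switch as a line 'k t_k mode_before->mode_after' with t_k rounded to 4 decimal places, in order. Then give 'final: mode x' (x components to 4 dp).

Mode 1: guard c·x = 0.2956 hit at Δt = 1.5392 (t = 1.5392), x⁻ = (0.8231, 1.0041) → reset → x⁺ = (0.5773, 0.5438), jump to mode 0
Mode 0: guard c·x = 3.4746 hit at Δt = 1.3396 (t = 2.8788), x⁻ = (-1.0459, 3.5074) → reset → x⁺ = (-0.6991, 4.1529), jump to mode 2
Mode 2: flow for 0.4092 to horizon, guard not reached → x = (-0.5468, 3.4292)

1 1.5392 1->0
2 2.8788 0->2
final: 2 -0.5468 3.4292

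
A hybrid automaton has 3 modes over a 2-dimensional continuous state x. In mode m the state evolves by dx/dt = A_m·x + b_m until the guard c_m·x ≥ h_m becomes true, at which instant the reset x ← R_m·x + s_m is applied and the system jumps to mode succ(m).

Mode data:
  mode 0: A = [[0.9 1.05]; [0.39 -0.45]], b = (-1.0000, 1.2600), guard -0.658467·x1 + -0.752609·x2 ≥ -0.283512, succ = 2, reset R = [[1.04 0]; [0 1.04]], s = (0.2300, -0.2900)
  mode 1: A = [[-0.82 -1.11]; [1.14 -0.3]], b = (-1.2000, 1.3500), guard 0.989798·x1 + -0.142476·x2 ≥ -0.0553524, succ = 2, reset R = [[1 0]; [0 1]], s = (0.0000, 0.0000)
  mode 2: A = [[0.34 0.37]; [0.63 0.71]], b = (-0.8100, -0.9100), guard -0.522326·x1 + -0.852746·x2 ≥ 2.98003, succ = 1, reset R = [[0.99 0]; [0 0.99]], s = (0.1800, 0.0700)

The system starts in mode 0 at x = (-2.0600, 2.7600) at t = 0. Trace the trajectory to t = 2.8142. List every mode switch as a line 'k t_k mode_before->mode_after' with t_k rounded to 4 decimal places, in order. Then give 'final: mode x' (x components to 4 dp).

1 0.6403 0->2
2 2.1387 2->1
final: 1 -2.0101 -1.9074

Mode 0: guard c·x = -0.2835 hit at Δt = 0.6403 (t = 0.6403), x⁻ = (-2.2128, 2.3127) → reset → x⁺ = (-2.0713, 2.1152), jump to mode 2
Mode 2: guard c·x = 2.9800 hit at Δt = 1.4984 (t = 2.1387), x⁻ = (-4.2063, -0.9182) → reset → x⁺ = (-3.9842, -0.8390), jump to mode 1
Mode 1: flow for 0.6755 to horizon, guard not reached → x = (-2.0101, -1.9074)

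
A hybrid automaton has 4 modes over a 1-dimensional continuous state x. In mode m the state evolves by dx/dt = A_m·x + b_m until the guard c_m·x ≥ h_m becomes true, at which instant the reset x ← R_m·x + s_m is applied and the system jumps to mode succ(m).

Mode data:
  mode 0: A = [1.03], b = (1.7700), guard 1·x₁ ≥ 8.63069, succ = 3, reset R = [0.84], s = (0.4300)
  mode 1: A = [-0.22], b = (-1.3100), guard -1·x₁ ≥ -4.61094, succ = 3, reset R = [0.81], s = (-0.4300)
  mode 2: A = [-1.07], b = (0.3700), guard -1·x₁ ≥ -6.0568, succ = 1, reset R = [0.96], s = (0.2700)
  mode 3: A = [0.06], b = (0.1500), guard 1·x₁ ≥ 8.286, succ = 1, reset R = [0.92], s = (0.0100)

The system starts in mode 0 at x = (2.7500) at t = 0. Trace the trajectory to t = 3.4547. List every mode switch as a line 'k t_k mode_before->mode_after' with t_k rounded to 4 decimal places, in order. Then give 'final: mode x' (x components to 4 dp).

1 0.8154 0->3
2 1.7795 3->1
3 2.9230 1->3
final: 3 3.4930

Mode 0: guard c·x = 8.6307 hit at Δt = 0.8154 (t = 0.8154), x⁻ = (8.6307) → reset → x⁺ = (7.6798), jump to mode 3
Mode 3: guard c·x = 8.2860 hit at Δt = 0.9641 (t = 1.7795), x⁻ = (8.2860) → reset → x⁺ = (7.6331), jump to mode 1
Mode 1: guard c·x = -4.6109 hit at Δt = 1.1435 (t = 2.9230), x⁻ = (4.6109) → reset → x⁺ = (3.3049), jump to mode 3
Mode 3: flow for 0.5317 to horizon, guard not reached → x = (3.4930)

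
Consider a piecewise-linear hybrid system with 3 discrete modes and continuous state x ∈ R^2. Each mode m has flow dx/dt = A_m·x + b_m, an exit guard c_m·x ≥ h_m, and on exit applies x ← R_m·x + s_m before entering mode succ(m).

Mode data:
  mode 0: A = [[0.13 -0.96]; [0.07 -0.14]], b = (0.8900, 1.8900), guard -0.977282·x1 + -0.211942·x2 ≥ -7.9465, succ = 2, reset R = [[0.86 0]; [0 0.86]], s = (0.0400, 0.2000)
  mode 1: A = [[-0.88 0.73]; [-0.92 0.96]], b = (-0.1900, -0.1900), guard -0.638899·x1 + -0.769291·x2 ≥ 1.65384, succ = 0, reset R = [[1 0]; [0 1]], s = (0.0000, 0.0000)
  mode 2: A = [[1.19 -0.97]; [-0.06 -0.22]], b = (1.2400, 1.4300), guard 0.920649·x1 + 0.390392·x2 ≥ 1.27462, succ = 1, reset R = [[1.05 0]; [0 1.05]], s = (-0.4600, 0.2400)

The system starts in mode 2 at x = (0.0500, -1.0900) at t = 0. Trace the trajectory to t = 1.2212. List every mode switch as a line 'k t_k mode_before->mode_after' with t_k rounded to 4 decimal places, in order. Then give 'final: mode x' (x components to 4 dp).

1 0.5250 2->1
final: 1 0.2947 -0.9864

Mode 2: guard c·x = 1.2746 hit at Δt = 0.5250 (t = 0.5250), x⁻ = (1.5051, -0.2844) → reset → x⁺ = (1.1203, -0.0586), jump to mode 1
Mode 1: flow for 0.6962 to horizon, guard not reached → x = (0.2947, -0.9864)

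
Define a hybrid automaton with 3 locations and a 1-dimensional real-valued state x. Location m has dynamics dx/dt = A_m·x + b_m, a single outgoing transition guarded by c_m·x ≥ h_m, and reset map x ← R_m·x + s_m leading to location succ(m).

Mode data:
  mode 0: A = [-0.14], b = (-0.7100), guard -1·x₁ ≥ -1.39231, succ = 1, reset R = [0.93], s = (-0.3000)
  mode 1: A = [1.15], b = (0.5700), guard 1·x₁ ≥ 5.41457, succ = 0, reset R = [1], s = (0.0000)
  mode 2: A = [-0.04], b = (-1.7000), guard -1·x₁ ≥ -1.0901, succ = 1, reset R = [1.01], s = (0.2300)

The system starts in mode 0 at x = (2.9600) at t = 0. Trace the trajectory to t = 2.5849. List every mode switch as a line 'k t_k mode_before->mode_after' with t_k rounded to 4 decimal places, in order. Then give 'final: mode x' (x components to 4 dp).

Mode 0: guard c·x = -1.3923 hit at Δt = 1.5511 (t = 1.5511), x⁻ = (1.3923) → reset → x⁺ = (0.9948), jump to mode 1
Mode 1: flow for 1.0338 to horizon, guard not reached → x = (4.3982)

1 1.5511 0->1
final: 1 4.3982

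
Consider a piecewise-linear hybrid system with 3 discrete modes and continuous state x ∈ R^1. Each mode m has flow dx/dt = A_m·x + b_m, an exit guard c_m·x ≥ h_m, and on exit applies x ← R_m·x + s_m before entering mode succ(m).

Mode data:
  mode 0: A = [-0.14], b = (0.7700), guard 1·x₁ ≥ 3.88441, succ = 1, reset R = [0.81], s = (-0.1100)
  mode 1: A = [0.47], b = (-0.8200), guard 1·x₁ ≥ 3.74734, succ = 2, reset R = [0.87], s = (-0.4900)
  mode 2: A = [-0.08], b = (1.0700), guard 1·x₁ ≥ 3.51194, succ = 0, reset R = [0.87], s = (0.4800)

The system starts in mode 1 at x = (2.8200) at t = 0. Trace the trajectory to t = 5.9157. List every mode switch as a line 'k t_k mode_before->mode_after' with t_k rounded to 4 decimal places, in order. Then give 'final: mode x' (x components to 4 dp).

1 1.3231 1->2
2 2.2295 2->0
3 3.6266 0->1
4 4.5596 1->2
5 5.4660 2->0
final: 0 3.6553

Mode 1: guard c·x = 3.7473 hit at Δt = 1.3231 (t = 1.3231), x⁻ = (3.7473) → reset → x⁺ = (2.7702), jump to mode 2
Mode 2: guard c·x = 3.5119 hit at Δt = 0.9064 (t = 2.2295), x⁻ = (3.5119) → reset → x⁺ = (3.5354), jump to mode 0
Mode 0: guard c·x = 3.8844 hit at Δt = 1.3971 (t = 3.6266), x⁻ = (3.8844) → reset → x⁺ = (3.0364), jump to mode 1
Mode 1: guard c·x = 3.7473 hit at Δt = 0.9330 (t = 4.5596), x⁻ = (3.7473) → reset → x⁺ = (2.7702), jump to mode 2
Mode 2: guard c·x = 3.5119 hit at Δt = 0.9064 (t = 5.4660), x⁻ = (3.5119) → reset → x⁺ = (3.5354), jump to mode 0
Mode 0: flow for 0.4497 to horizon, guard not reached → x = (3.6553)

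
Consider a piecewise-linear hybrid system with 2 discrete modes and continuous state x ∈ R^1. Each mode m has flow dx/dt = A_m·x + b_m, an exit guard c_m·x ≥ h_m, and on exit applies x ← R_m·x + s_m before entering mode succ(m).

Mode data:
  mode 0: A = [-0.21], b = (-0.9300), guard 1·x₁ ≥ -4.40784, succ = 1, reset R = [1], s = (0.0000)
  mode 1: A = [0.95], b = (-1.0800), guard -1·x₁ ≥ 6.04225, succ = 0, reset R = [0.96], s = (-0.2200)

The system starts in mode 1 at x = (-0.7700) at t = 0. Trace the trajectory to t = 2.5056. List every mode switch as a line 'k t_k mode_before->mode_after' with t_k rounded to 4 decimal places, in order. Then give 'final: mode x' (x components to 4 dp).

Mode 1: guard c·x = 6.0423 hit at Δt = 1.3955 (t = 1.3955), x⁻ = (-6.0422) → reset → x⁺ = (-6.0206), jump to mode 0
Mode 0: flow for 1.1101 to horizon, guard not reached → x = (-5.6895)

1 1.3955 1->0
final: 0 -5.6895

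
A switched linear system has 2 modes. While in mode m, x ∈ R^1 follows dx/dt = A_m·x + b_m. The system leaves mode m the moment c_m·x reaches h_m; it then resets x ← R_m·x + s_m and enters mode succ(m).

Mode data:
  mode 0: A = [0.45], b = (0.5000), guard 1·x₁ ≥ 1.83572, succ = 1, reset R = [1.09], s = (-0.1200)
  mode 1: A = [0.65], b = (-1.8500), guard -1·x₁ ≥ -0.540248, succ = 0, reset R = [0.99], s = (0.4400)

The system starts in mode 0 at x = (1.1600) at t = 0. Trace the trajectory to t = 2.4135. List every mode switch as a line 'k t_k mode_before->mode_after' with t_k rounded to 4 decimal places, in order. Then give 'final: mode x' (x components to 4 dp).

Mode 0: guard c·x = 1.8357 hit at Δt = 0.5788 (t = 0.5788), x⁻ = (1.8357) → reset → x⁺ = (1.8809), jump to mode 1
Mode 1: guard c·x = -0.5402 hit at Δt = 1.3398 (t = 1.9186), x⁻ = (0.5402) → reset → x⁺ = (0.9748), jump to mode 0
Mode 0: flow for 0.4949 to horizon, guard not reached → x = (1.4952)

1 0.5788 0->1
2 1.9186 1->0
final: 0 1.4952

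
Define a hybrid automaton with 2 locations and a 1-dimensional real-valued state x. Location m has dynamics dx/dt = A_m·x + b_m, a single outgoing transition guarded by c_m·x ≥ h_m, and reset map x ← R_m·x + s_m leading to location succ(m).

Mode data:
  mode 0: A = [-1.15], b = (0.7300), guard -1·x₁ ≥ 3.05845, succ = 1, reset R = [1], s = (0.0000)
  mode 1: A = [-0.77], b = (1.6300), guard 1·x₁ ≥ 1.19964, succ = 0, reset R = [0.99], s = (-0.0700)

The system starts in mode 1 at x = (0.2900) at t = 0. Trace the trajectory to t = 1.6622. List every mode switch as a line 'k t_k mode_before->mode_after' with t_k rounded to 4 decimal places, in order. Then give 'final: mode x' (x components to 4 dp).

Mode 1: guard c·x = 1.1996 hit at Δt = 0.8948 (t = 0.8948), x⁻ = (1.1996) → reset → x⁺ = (1.1176), jump to mode 0
Mode 0: flow for 0.7674 to horizon, guard not reached → x = (0.8346)

1 0.8948 1->0
final: 0 0.8346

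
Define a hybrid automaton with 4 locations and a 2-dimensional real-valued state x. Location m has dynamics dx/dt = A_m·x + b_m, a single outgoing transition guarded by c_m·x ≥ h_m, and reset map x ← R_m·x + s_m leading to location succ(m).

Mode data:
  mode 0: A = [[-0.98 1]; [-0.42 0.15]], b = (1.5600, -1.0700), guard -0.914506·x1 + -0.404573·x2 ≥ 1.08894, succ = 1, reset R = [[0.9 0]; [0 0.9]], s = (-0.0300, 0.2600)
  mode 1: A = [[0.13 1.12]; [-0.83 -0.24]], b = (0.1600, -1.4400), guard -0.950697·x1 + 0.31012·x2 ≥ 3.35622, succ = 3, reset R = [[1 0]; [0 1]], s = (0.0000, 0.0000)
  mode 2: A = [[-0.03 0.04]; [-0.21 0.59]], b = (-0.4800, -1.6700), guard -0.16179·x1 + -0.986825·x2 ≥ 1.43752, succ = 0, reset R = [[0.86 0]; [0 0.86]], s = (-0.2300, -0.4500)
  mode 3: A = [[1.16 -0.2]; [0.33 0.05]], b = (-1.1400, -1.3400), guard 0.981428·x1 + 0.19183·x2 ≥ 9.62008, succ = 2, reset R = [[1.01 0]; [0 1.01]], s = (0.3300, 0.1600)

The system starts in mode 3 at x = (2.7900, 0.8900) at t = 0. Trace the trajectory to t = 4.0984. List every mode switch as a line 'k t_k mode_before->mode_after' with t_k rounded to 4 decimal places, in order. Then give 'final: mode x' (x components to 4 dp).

1 1.3980 3->2
2 2.5923 2->0
3 3.4311 0->1
final: 1 -2.5399 -4.8870

Mode 3: guard c·x = 9.6201 hit at Δt = 1.3980 (t = 1.3980), x⁻ = (9.5044, 1.5229) → reset → x⁺ = (9.9295, 1.6982), jump to mode 2
Mode 2: guard c·x = 1.4375 hit at Δt = 1.1943 (t = 2.5923), x⁻ = (8.9991, -2.9321) → reset → x⁺ = (7.5092, -2.9716), jump to mode 0
Mode 0: guard c·x = 1.0889 hit at Δt = 0.8388 (t = 3.4311), x⁻ = (1.4428, -5.9529) → reset → x⁺ = (1.2685, -5.0976), jump to mode 1
Mode 1: flow for 0.6673 to horizon, guard not reached → x = (-2.5399, -4.8870)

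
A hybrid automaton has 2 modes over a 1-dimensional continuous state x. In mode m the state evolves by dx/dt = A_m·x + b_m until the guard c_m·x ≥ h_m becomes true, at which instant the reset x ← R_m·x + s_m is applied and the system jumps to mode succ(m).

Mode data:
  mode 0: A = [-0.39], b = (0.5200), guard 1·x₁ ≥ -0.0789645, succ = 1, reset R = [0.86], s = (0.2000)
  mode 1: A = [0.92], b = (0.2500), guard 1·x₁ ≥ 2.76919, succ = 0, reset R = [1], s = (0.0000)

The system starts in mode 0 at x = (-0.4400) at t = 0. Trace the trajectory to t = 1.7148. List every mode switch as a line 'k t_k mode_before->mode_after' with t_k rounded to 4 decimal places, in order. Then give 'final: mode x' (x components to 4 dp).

Mode 0: guard c·x = -0.0790 hit at Δt = 0.5837 (t = 0.5837), x⁻ = (-0.0790) → reset → x⁺ = (0.1321), jump to mode 1
Mode 1: flow for 1.1311 to horizon, guard not reached → x = (0.8715)

1 0.5837 0->1
final: 1 0.8715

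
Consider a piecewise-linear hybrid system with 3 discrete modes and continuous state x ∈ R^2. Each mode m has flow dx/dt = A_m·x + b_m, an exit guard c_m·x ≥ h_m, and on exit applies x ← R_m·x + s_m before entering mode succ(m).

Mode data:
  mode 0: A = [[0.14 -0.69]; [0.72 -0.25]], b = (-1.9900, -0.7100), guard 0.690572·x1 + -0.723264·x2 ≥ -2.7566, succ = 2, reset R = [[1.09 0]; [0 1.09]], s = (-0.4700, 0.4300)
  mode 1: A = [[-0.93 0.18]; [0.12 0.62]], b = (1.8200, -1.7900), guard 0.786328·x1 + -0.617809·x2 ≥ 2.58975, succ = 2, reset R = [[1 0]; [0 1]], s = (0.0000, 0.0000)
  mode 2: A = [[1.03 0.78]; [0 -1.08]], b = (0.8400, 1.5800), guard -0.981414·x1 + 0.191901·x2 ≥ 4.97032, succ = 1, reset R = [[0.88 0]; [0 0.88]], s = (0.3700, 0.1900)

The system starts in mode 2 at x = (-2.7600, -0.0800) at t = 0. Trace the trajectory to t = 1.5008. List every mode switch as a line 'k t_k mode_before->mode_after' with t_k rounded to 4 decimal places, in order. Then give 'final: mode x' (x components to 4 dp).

1 0.8041 2->1
final: 1 -1.1127 -0.4196

Mode 2: guard c·x = 4.9703 hit at Δt = 0.8041 (t = 0.8041), x⁻ = (-4.9050, 0.8155) → reset → x⁺ = (-3.9464, 0.9077), jump to mode 1
Mode 1: flow for 0.6967 to horizon, guard not reached → x = (-1.1127, -0.4196)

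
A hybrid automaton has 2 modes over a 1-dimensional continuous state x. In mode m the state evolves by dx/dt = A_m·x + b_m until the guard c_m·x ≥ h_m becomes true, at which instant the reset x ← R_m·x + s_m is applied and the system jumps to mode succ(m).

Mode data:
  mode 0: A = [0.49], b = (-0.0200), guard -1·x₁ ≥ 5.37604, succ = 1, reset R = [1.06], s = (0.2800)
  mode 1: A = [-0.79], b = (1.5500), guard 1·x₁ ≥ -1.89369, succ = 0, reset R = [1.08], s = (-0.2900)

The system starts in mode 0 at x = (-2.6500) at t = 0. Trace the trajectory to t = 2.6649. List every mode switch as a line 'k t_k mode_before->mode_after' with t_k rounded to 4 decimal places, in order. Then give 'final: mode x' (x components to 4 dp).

Mode 0: guard c·x = 5.3760 hit at Δt = 1.4279 (t = 1.4279), x⁻ = (-5.3760) → reset → x⁺ = (-5.4186), jump to mode 1
Mode 1: guard c·x = -1.8937 hit at Δt = 0.8219 (t = 2.2498), x⁻ = (-1.8937) → reset → x⁺ = (-2.3352), jump to mode 0
Mode 0: flow for 0.4151 to horizon, guard not reached → x = (-2.8711)

1 1.4279 0->1
2 2.2498 1->0
final: 0 -2.8711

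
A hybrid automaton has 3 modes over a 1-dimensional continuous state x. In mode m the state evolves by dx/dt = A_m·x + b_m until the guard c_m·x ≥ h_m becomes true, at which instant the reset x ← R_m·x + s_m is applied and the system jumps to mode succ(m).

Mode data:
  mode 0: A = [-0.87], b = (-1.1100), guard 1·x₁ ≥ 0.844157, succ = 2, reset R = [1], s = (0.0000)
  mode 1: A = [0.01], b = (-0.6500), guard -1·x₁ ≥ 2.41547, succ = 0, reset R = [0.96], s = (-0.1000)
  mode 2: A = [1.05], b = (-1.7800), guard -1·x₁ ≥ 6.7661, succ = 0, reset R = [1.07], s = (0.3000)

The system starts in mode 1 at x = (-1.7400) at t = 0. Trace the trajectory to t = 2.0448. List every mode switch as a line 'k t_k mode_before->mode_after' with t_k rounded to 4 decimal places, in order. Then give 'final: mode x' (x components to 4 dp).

1 1.0070 1->0
final: 0 -1.7392

Mode 1: guard c·x = 2.4155 hit at Δt = 1.0070 (t = 1.0070), x⁻ = (-2.4155) → reset → x⁺ = (-2.4189), jump to mode 0
Mode 0: flow for 1.0378 to horizon, guard not reached → x = (-1.7392)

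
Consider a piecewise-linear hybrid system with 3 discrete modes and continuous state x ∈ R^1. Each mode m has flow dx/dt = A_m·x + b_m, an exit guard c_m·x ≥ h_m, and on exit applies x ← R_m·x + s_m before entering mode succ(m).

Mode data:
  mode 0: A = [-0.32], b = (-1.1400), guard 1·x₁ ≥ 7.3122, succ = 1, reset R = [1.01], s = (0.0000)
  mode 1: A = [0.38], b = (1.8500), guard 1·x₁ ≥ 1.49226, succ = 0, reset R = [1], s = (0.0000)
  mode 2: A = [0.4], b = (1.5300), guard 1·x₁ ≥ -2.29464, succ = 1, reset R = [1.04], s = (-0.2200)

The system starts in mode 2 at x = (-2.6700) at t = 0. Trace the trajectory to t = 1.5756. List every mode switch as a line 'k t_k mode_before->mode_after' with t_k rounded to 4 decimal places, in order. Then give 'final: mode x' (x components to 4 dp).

Mode 2: guard c·x = -2.2946 hit at Δt = 0.7035 (t = 0.7035), x⁻ = (-2.2946) → reset → x⁺ = (-2.6064), jump to mode 1
Mode 1: flow for 0.8721 to horizon, guard not reached → x = (-1.7177)

1 0.7035 2->1
final: 1 -1.7177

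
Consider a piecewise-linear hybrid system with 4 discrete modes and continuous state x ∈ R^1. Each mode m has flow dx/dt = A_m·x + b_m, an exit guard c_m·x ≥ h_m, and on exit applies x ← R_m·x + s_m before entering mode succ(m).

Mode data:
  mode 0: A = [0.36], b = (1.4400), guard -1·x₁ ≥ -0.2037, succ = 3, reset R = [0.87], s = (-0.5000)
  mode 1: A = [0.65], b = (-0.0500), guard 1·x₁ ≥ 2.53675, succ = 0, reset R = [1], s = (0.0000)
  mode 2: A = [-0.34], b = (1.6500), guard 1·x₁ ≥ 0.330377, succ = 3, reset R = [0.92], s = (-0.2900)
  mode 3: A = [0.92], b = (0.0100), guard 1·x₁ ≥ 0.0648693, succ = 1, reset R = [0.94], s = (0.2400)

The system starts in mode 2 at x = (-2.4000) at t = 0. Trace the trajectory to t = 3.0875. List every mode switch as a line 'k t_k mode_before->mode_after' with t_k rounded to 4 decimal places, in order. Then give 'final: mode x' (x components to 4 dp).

Mode 2: guard c·x = 0.3304 hit at Δt = 1.3892 (t = 1.3892), x⁻ = (0.3304) → reset → x⁺ = (0.0139), jump to mode 3
Mode 3: guard c·x = 0.0649 hit at Δt = 1.2128 (t = 2.6020), x⁻ = (0.0649) → reset → x⁺ = (0.3010), jump to mode 1
Mode 1: flow for 0.4855 to horizon, guard not reached → x = (0.3841)

1 1.3892 2->3
2 2.6020 3->1
final: 1 0.3841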